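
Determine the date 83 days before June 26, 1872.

Subtracting 83 days from June 26, 1872.
Going back 26 days from June 26, 1872 reaches the end of the previous month; 83 − 26 = 57 left.
May 1872 has 31 days: 57 − 31 = 26 left.
April 1872 has 30 days; 30 − 26 = 4 → April 4, 1872.

April 4, 1872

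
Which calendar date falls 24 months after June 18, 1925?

Advancing 24 months from June 18, 1925.
month 6 + 24 = 30, which is month 6 of year 1927 → June 1927.
Day 18 is valid in June, giving June 18, 1927.

June 18, 1927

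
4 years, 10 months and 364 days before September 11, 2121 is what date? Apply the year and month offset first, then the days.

November 13, 2115

Counting back 4 years, 10 months and 364 days from September 11, 2121: first the month/year part, then the days.
-4 years → 2117; month 9 − 10 = -1, which is month 11 of year 2116 → November 2116.
Day 11 is valid in November, giving November 11, 2116.
Now subtract 364 days from November 11, 2116.
Going back 11 days from November 11, 2116 reaches the end of the previous month; 364 − 11 = 353 left.
October 2116 has 31 days: 353 − 31 = 322 left.
September 2116 has 30 days: 322 − 30 = 292 left.
August 2116 has 31 days: 292 − 31 = 261 left.
July 2116 has 31 days: 261 − 31 = 230 left.
June 2116 has 30 days: 230 − 30 = 200 left.
May 2116 has 31 days: 200 − 31 = 169 left.
April 2116 has 30 days: 169 − 30 = 139 left.
March 2116 has 31 days: 139 − 31 = 108 left.
February 2116 has 29 days (2116 is a leap year): 108 − 29 = 79 left.
January 2116 has 31 days: 79 − 31 = 48 left.
December 2115 has 31 days: 48 − 31 = 17 left.
November 2115 has 30 days; 30 − 17 = 13 → November 13, 2115.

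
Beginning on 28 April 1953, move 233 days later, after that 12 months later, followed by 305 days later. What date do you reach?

Counting forward 233 days from April 28, 1953:
April has 30 days, so 30 − 28 = 2 days remain after April 28, 1953; 233 − 2 = 231 left.
May 1953 has 31 days: 231 − 31 = 200 left.
June 1953 has 30 days: 200 − 30 = 170 left.
July 1953 has 31 days: 170 − 31 = 139 left.
August 1953 has 31 days: 139 − 31 = 108 left.
September 1953 has 30 days: 108 − 30 = 78 left.
October 1953 has 31 days: 78 − 31 = 47 left.
November 1953 has 30 days: 47 − 30 = 17 left.
17 days into December 1953 → December 17, 1953.
Adding 12 months from December 17, 1953:
month 12 + 12 = 24, which is month 12 of year 1954 → December 1954.
Day 17 is valid in December, giving December 17, 1954.
Advancing 305 days from December 17, 1954:
December has 31 days, so 31 − 17 = 14 days remain after December 17, 1954; 305 − 14 = 291 left.
January 1955 has 31 days: 291 − 31 = 260 left.
February 1955 has 28 days (1955 is not a leap year): 260 − 28 = 232 left.
March 1955 has 31 days: 232 − 31 = 201 left.
April 1955 has 30 days: 201 − 30 = 171 left.
May 1955 has 31 days: 171 − 31 = 140 left.
June 1955 has 30 days: 140 − 30 = 110 left.
July 1955 has 31 days: 110 − 31 = 79 left.
August 1955 has 31 days: 79 − 31 = 48 left.
September 1955 has 30 days: 48 − 30 = 18 left.
18 days into October 1955 → October 18, 1955.

October 18, 1955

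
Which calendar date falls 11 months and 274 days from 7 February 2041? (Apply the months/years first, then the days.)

October 8, 2042

Counting forward 11 months and 274 days from February 7, 2041: first the month/year part, then the days.
month 2 + 11 = 13, which is month 1 of year 2042 → January 2042.
Day 7 is valid in January, giving January 7, 2042.
Now add 274 days from January 7, 2042.
January has 31 days, so 31 − 7 = 24 days remain after January 7, 2042; 274 − 24 = 250 left.
February 2042 has 28 days (2042 is not a leap year): 250 − 28 = 222 left.
March 2042 has 31 days: 222 − 31 = 191 left.
April 2042 has 30 days: 191 − 30 = 161 left.
May 2042 has 31 days: 161 − 31 = 130 left.
June 2042 has 30 days: 130 − 30 = 100 left.
July 2042 has 31 days: 100 − 31 = 69 left.
August 2042 has 31 days: 69 − 31 = 38 left.
September 2042 has 30 days: 38 − 30 = 8 left.
8 days into October 2042 → October 8, 2042.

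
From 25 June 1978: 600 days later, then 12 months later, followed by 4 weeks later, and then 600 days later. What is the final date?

November 5, 1982

Counting forward 600 days from June 25, 1978:
June has 30 days, so 30 − 25 = 5 days remain after June 25, 1978; 600 − 5 = 595 left.
July 1978 has 31 days: 595 − 31 = 564 left.
August 1978 has 31 days: 564 − 31 = 533 left.
September 1978 has 30 days: 533 − 30 = 503 left.
October 1978 has 31 days: 503 − 31 = 472 left.
November 1978 has 30 days: 472 − 30 = 442 left.
December 1978 has 31 days: 442 − 31 = 411 left.
January 1979 has 31 days: 411 − 31 = 380 left.
February 1979 has 28 days (1979 is not a leap year): 380 − 28 = 352 left.
March 1979 has 31 days: 352 − 31 = 321 left.
April 1979 has 30 days: 321 − 30 = 291 left.
May 1979 has 31 days: 291 − 31 = 260 left.
June 1979 has 30 days: 260 − 30 = 230 left.
July 1979 has 31 days: 230 − 31 = 199 left.
August 1979 has 31 days: 199 − 31 = 168 left.
September 1979 has 30 days: 168 − 30 = 138 left.
October 1979 has 31 days: 138 − 31 = 107 left.
November 1979 has 30 days: 107 − 30 = 77 left.
December 1979 has 31 days: 77 − 31 = 46 left.
January 1980 has 31 days: 46 − 31 = 15 left.
15 days into February 1980 → February 15, 1980.
Advancing 12 months from February 15, 1980:
month 2 + 12 = 14, which is month 2 of year 1981 → February 1981.
Day 15 is valid in February, giving February 15, 1981.
Counting forward 4 weeks (= 28 days) from February 15, 1981:
February has 28 days, so 28 − 15 = 13 days remain after February 15, 1981; 28 − 13 = 15 left.
15 days into March 1981 → March 15, 1981.
Advancing 600 days from March 15, 1981:
March has 31 days, so 31 − 15 = 16 days remain after March 15, 1981; 600 − 16 = 584 left.
April 1981 has 30 days: 584 − 30 = 554 left.
May 1981 has 31 days: 554 − 31 = 523 left.
June 1981 has 30 days: 523 − 30 = 493 left.
July 1981 has 31 days: 493 − 31 = 462 left.
August 1981 has 31 days: 462 − 31 = 431 left.
September 1981 has 30 days: 431 − 30 = 401 left.
October 1981 has 31 days: 401 − 31 = 370 left.
November 1981 has 30 days: 370 − 30 = 340 left.
December 1981 has 31 days: 340 − 31 = 309 left.
January 1982 has 31 days: 309 − 31 = 278 left.
February 1982 has 28 days (1982 is not a leap year): 278 − 28 = 250 left.
March 1982 has 31 days: 250 − 31 = 219 left.
April 1982 has 30 days: 219 − 30 = 189 left.
May 1982 has 31 days: 189 − 31 = 158 left.
June 1982 has 30 days: 158 − 30 = 128 left.
July 1982 has 31 days: 128 − 31 = 97 left.
August 1982 has 31 days: 97 − 31 = 66 left.
September 1982 has 30 days: 66 − 30 = 36 left.
October 1982 has 31 days: 36 − 31 = 5 left.
5 days into November 1982 → November 5, 1982.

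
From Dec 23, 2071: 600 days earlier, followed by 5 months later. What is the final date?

Subtracting 600 days from December 23, 2071:
Going back 23 days from December 23, 2071 reaches the end of the previous month; 600 − 23 = 577 left.
November 2071 has 30 days: 577 − 30 = 547 left.
October 2071 has 31 days: 547 − 31 = 516 left.
September 2071 has 30 days: 516 − 30 = 486 left.
August 2071 has 31 days: 486 − 31 = 455 left.
July 2071 has 31 days: 455 − 31 = 424 left.
June 2071 has 30 days: 424 − 30 = 394 left.
May 2071 has 31 days: 394 − 31 = 363 left.
April 2071 has 30 days: 363 − 30 = 333 left.
March 2071 has 31 days: 333 − 31 = 302 left.
February 2071 has 28 days (2071 is not a leap year): 302 − 28 = 274 left.
January 2071 has 31 days: 274 − 31 = 243 left.
December 2070 has 31 days: 243 − 31 = 212 left.
November 2070 has 30 days: 212 − 30 = 182 left.
October 2070 has 31 days: 182 − 31 = 151 left.
September 2070 has 30 days: 151 − 30 = 121 left.
August 2070 has 31 days: 121 − 31 = 90 left.
July 2070 has 31 days: 90 − 31 = 59 left.
June 2070 has 30 days: 59 − 30 = 29 left.
May 2070 has 31 days; 31 − 29 = 2 → May 2, 2070.
Adding 5 months from May 2, 2070:
month 5 + 5 = 10 → October 2070.
Day 2 is valid in October, giving October 2, 2070.

October 2, 2070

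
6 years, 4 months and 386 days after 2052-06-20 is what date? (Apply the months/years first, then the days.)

Adding 6 years, 4 months and 386 days from June 20, 2052: first the month/year part, then the days.
+6 years → 2058; month 6 + 4 = 10 → October 2058.
Day 20 is valid in October, giving October 20, 2058.
Now add 386 days from October 20, 2058.
October has 31 days, so 31 − 20 = 11 days remain after October 20, 2058; 386 − 11 = 375 left.
November 2058 has 30 days: 375 − 30 = 345 left.
December 2058 has 31 days: 345 − 31 = 314 left.
January 2059 has 31 days: 314 − 31 = 283 left.
February 2059 has 28 days (2059 is not a leap year): 283 − 28 = 255 left.
March 2059 has 31 days: 255 − 31 = 224 left.
April 2059 has 30 days: 224 − 30 = 194 left.
May 2059 has 31 days: 194 − 31 = 163 left.
June 2059 has 30 days: 163 − 30 = 133 left.
July 2059 has 31 days: 133 − 31 = 102 left.
August 2059 has 31 days: 102 − 31 = 71 left.
September 2059 has 30 days: 71 − 30 = 41 left.
October 2059 has 31 days: 41 − 31 = 10 left.
10 days into November 2059 → November 10, 2059.

November 10, 2059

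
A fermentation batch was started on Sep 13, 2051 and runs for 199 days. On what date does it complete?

Counting forward 199 days from September 13, 2051.
September has 30 days, so 30 − 13 = 17 days remain after September 13, 2051; 199 − 17 = 182 left.
October 2051 has 31 days: 182 − 31 = 151 left.
November 2051 has 30 days: 151 − 30 = 121 left.
December 2051 has 31 days: 121 − 31 = 90 left.
January 2052 has 31 days: 90 − 31 = 59 left.
February 2052 has 29 days (2052 is a leap year): 59 − 29 = 30 left.
30 days into March 2052 → March 30, 2052.

March 30, 2052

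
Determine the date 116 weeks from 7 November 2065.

January 28, 2068

Counting forward 116 weeks = 812 days from November 7, 2065.
November has 30 days, so 30 − 7 = 23 days remain after November 7, 2065; 812 − 23 = 789 left.
December 2065 has 31 days: 789 − 31 = 758 left.
January 2066 has 31 days: 758 − 31 = 727 left.
February 2066 has 28 days (2066 is not a leap year): 727 − 28 = 699 left.
March 2066 has 31 days: 699 − 31 = 668 left.
April 2066 has 30 days: 668 − 30 = 638 left.
May 2066 has 31 days: 638 − 31 = 607 left.
June 2066 has 30 days: 607 − 30 = 577 left.
July 2066 has 31 days: 577 − 31 = 546 left.
August 2066 has 31 days: 546 − 31 = 515 left.
September 2066 has 30 days: 515 − 30 = 485 left.
October 2066 has 31 days: 485 − 31 = 454 left.
November 2066 has 30 days: 454 − 30 = 424 left.
December 2066 has 31 days: 424 − 31 = 393 left.
January 2067 has 31 days: 393 − 31 = 362 left.
February 2067 has 28 days (2067 is not a leap year): 362 − 28 = 334 left.
March 2067 has 31 days: 334 − 31 = 303 left.
April 2067 has 30 days: 303 − 30 = 273 left.
May 2067 has 31 days: 273 − 31 = 242 left.
June 2067 has 30 days: 242 − 30 = 212 left.
July 2067 has 31 days: 212 − 31 = 181 left.
August 2067 has 31 days: 181 − 31 = 150 left.
September 2067 has 30 days: 150 − 30 = 120 left.
October 2067 has 31 days: 120 − 31 = 89 left.
November 2067 has 30 days: 89 − 30 = 59 left.
December 2067 has 31 days: 59 − 31 = 28 left.
28 days into January 2068 → January 28, 2068.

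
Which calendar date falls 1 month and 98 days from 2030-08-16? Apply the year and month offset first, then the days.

December 23, 2030

Counting forward 1 month and 98 days from August 16, 2030: first the month/year part, then the days.
month 8 + 1 = 9 → September 2030.
Day 16 is valid in September, giving September 16, 2030.
Now add 98 days from September 16, 2030.
September has 30 days, so 30 − 16 = 14 days remain after September 16, 2030; 98 − 14 = 84 left.
October 2030 has 31 days: 84 − 31 = 53 left.
November 2030 has 30 days: 53 − 30 = 23 left.
23 days into December 2030 → December 23, 2030.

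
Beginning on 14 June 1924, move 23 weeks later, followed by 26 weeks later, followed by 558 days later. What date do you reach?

December 2, 1926

Adding 23 weeks (= 161 days) from June 14, 1924:
June has 30 days, so 30 − 14 = 16 days remain after June 14, 1924; 161 − 16 = 145 left.
July 1924 has 31 days: 145 − 31 = 114 left.
August 1924 has 31 days: 114 − 31 = 83 left.
September 1924 has 30 days: 83 − 30 = 53 left.
October 1924 has 31 days: 53 − 31 = 22 left.
22 days into November 1924 → November 22, 1924.
Adding 26 weeks (= 182 days) from November 22, 1924:
November has 30 days, so 30 − 22 = 8 days remain after November 22, 1924; 182 − 8 = 174 left.
December 1924 has 31 days: 174 − 31 = 143 left.
January 1925 has 31 days: 143 − 31 = 112 left.
February 1925 has 28 days (1925 is not a leap year): 112 − 28 = 84 left.
March 1925 has 31 days: 84 − 31 = 53 left.
April 1925 has 30 days: 53 − 30 = 23 left.
23 days into May 1925 → May 23, 1925.
Adding 558 days from May 23, 1925:
May has 31 days, so 31 − 23 = 8 days remain after May 23, 1925; 558 − 8 = 550 left.
June 1925 has 30 days: 550 − 30 = 520 left.
July 1925 has 31 days: 520 − 31 = 489 left.
August 1925 has 31 days: 489 − 31 = 458 left.
September 1925 has 30 days: 458 − 30 = 428 left.
October 1925 has 31 days: 428 − 31 = 397 left.
November 1925 has 30 days: 397 − 30 = 367 left.
December 1925 has 31 days: 367 − 31 = 336 left.
January 1926 has 31 days: 336 − 31 = 305 left.
February 1926 has 28 days (1926 is not a leap year): 305 − 28 = 277 left.
March 1926 has 31 days: 277 − 31 = 246 left.
April 1926 has 30 days: 246 − 30 = 216 left.
May 1926 has 31 days: 216 − 31 = 185 left.
June 1926 has 30 days: 185 − 30 = 155 left.
July 1926 has 31 days: 155 − 31 = 124 left.
August 1926 has 31 days: 124 − 31 = 93 left.
September 1926 has 30 days: 93 − 30 = 63 left.
October 1926 has 31 days: 63 − 31 = 32 left.
November 1926 has 30 days: 32 − 30 = 2 left.
2 days into December 1926 → December 2, 1926.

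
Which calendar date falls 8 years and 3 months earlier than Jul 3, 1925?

April 3, 1917

Going back 8 years and 3 months from July 3, 1925.
-8 years → 1917; month 7 − 3 = 4 → April 1917.
Day 3 is valid in April, giving April 3, 1917.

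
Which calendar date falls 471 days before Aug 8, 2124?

Counting back 471 days from August 8, 2124.
Going back 8 days from August 8, 2124 reaches the end of the previous month; 471 − 8 = 463 left.
July 2124 has 31 days: 463 − 31 = 432 left.
June 2124 has 30 days: 432 − 30 = 402 left.
May 2124 has 31 days: 402 − 31 = 371 left.
April 2124 has 30 days: 371 − 30 = 341 left.
March 2124 has 31 days: 341 − 31 = 310 left.
February 2124 has 29 days (2124 is a leap year): 310 − 29 = 281 left.
January 2124 has 31 days: 281 − 31 = 250 left.
December 2123 has 31 days: 250 − 31 = 219 left.
November 2123 has 30 days: 219 − 30 = 189 left.
October 2123 has 31 days: 189 − 31 = 158 left.
September 2123 has 30 days: 158 − 30 = 128 left.
August 2123 has 31 days: 128 − 31 = 97 left.
July 2123 has 31 days: 97 − 31 = 66 left.
June 2123 has 30 days: 66 − 30 = 36 left.
May 2123 has 31 days: 36 − 31 = 5 left.
April 2123 has 30 days; 30 − 5 = 25 → April 25, 2123.

April 25, 2123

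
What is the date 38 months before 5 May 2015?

Subtracting 38 months from May 5, 2015.
month 5 − 38 = -33, which is month 3 of year 2012 → March 2012.
Day 5 is valid in March, giving March 5, 2012.

March 5, 2012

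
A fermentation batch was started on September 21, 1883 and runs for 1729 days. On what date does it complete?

Counting forward 1729 days from September 21, 1883.
September has 30 days, so 30 − 21 = 9 days remain after September 21, 1883; 1729 − 9 = 1720 left.
October 1883 has 31 days: 1720 − 31 = 1689 left.
November 1883 has 30 days: 1689 − 30 = 1659 left.
December 1883 has 31 days: 1659 − 31 = 1628 left.
January 1884 has 31 days: 1628 − 31 = 1597 left.
February 1884 has 29 days (1884 is a leap year): 1597 − 29 = 1568 left.
March 1884 has 31 days: 1568 − 31 = 1537 left.
April 1884 has 30 days: 1537 − 30 = 1507 left.
May 1884 has 31 days: 1507 − 31 = 1476 left.
June 1884 has 30 days: 1476 − 30 = 1446 left.
July 1884 has 31 days: 1446 − 31 = 1415 left.
August 1884 has 31 days: 1415 − 31 = 1384 left.
September 1884 has 30 days: 1384 − 30 = 1354 left.
October 1884 has 31 days: 1354 − 31 = 1323 left.
November 1884 has 30 days: 1323 − 30 = 1293 left.
December 1884 has 31 days: 1293 − 31 = 1262 left.
January 1885 has 31 days: 1262 − 31 = 1231 left.
February 1885 has 28 days (1885 is not a leap year): 1231 − 28 = 1203 left.
March 1885 has 31 days: 1203 − 31 = 1172 left.
April 1885 has 30 days: 1172 − 30 = 1142 left.
May 1885 has 31 days: 1142 − 31 = 1111 left.
June 1885 has 30 days: 1111 − 30 = 1081 left.
July 1885 has 31 days: 1081 − 31 = 1050 left.
August 1885 has 31 days: 1050 − 31 = 1019 left.
September 1885 has 30 days: 1019 − 30 = 989 left.
October 1885 has 31 days: 989 − 31 = 958 left.
November 1885 has 30 days: 958 − 30 = 928 left.
December 1885 has 31 days: 928 − 31 = 897 left.
January 1886 has 31 days: 897 − 31 = 866 left.
February 1886 has 28 days (1886 is not a leap year): 866 − 28 = 838 left.
March 1886 has 31 days: 838 − 31 = 807 left.
April 1886 has 30 days: 807 − 30 = 777 left.
May 1886 has 31 days: 777 − 31 = 746 left.
June 1886 has 30 days: 746 − 30 = 716 left.
July 1886 has 31 days: 716 − 31 = 685 left.
August 1886 has 31 days: 685 − 31 = 654 left.
September 1886 has 30 days: 654 − 30 = 624 left.
October 1886 has 31 days: 624 − 31 = 593 left.
November 1886 has 30 days: 593 − 30 = 563 left.
December 1886 has 31 days: 563 − 31 = 532 left.
January 1887 has 31 days: 532 − 31 = 501 left.
February 1887 has 28 days (1887 is not a leap year): 501 − 28 = 473 left.
March 1887 has 31 days: 473 − 31 = 442 left.
April 1887 has 30 days: 442 − 30 = 412 left.
May 1887 has 31 days: 412 − 31 = 381 left.
June 1887 has 30 days: 381 − 30 = 351 left.
July 1887 has 31 days: 351 − 31 = 320 left.
August 1887 has 31 days: 320 − 31 = 289 left.
September 1887 has 30 days: 289 − 30 = 259 left.
October 1887 has 31 days: 259 − 31 = 228 left.
November 1887 has 30 days: 228 − 30 = 198 left.
December 1887 has 31 days: 198 − 31 = 167 left.
January 1888 has 31 days: 167 − 31 = 136 left.
February 1888 has 29 days (1888 is a leap year): 136 − 29 = 107 left.
March 1888 has 31 days: 107 − 31 = 76 left.
April 1888 has 30 days: 76 − 30 = 46 left.
May 1888 has 31 days: 46 − 31 = 15 left.
15 days into June 1888 → June 15, 1888.

June 15, 1888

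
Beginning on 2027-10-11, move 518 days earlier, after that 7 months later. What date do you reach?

December 11, 2026

Going back 518 days from October 11, 2027:
Going back 11 days from October 11, 2027 reaches the end of the previous month; 518 − 11 = 507 left.
September 2027 has 30 days: 507 − 30 = 477 left.
August 2027 has 31 days: 477 − 31 = 446 left.
July 2027 has 31 days: 446 − 31 = 415 left.
June 2027 has 30 days: 415 − 30 = 385 left.
May 2027 has 31 days: 385 − 31 = 354 left.
April 2027 has 30 days: 354 − 30 = 324 left.
March 2027 has 31 days: 324 − 31 = 293 left.
February 2027 has 28 days (2027 is not a leap year): 293 − 28 = 265 left.
January 2027 has 31 days: 265 − 31 = 234 left.
December 2026 has 31 days: 234 − 31 = 203 left.
November 2026 has 30 days: 203 − 30 = 173 left.
October 2026 has 31 days: 173 − 31 = 142 left.
September 2026 has 30 days: 142 − 30 = 112 left.
August 2026 has 31 days: 112 − 31 = 81 left.
July 2026 has 31 days: 81 − 31 = 50 left.
June 2026 has 30 days: 50 − 30 = 20 left.
May 2026 has 31 days; 31 − 20 = 11 → May 11, 2026.
Adding 7 months from May 11, 2026:
month 5 + 7 = 12 → December 2026.
Day 11 is valid in December, giving December 11, 2026.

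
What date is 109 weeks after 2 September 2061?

October 5, 2063

Advancing 109 weeks = 763 days from September 2, 2061.
September has 30 days, so 30 − 2 = 28 days remain after September 2, 2061; 763 − 28 = 735 left.
October 2061 has 31 days: 735 − 31 = 704 left.
November 2061 has 30 days: 704 − 30 = 674 left.
December 2061 has 31 days: 674 − 31 = 643 left.
January 2062 has 31 days: 643 − 31 = 612 left.
February 2062 has 28 days (2062 is not a leap year): 612 − 28 = 584 left.
March 2062 has 31 days: 584 − 31 = 553 left.
April 2062 has 30 days: 553 − 30 = 523 left.
May 2062 has 31 days: 523 − 31 = 492 left.
June 2062 has 30 days: 492 − 30 = 462 left.
July 2062 has 31 days: 462 − 31 = 431 left.
August 2062 has 31 days: 431 − 31 = 400 left.
September 2062 has 30 days: 400 − 30 = 370 left.
October 2062 has 31 days: 370 − 31 = 339 left.
November 2062 has 30 days: 339 − 30 = 309 left.
December 2062 has 31 days: 309 − 31 = 278 left.
January 2063 has 31 days: 278 − 31 = 247 left.
February 2063 has 28 days (2063 is not a leap year): 247 − 28 = 219 left.
March 2063 has 31 days: 219 − 31 = 188 left.
April 2063 has 30 days: 188 − 30 = 158 left.
May 2063 has 31 days: 158 − 31 = 127 left.
June 2063 has 30 days: 127 − 30 = 97 left.
July 2063 has 31 days: 97 − 31 = 66 left.
August 2063 has 31 days: 66 − 31 = 35 left.
September 2063 has 30 days: 35 − 30 = 5 left.
5 days into October 2063 → October 5, 2063.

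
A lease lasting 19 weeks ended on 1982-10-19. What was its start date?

Counting back 19 weeks = 133 days from October 19, 1982.
Going back 19 days from October 19, 1982 reaches the end of the previous month; 133 − 19 = 114 left.
September 1982 has 30 days: 114 − 30 = 84 left.
August 1982 has 31 days: 84 − 31 = 53 left.
July 1982 has 31 days: 53 − 31 = 22 left.
June 1982 has 30 days; 30 − 22 = 8 → June 8, 1982.

June 8, 1982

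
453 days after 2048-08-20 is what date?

November 16, 2049

Adding 453 days from August 20, 2048.
August has 31 days, so 31 − 20 = 11 days remain after August 20, 2048; 453 − 11 = 442 left.
September 2048 has 30 days: 442 − 30 = 412 left.
October 2048 has 31 days: 412 − 31 = 381 left.
November 2048 has 30 days: 381 − 30 = 351 left.
December 2048 has 31 days: 351 − 31 = 320 left.
January 2049 has 31 days: 320 − 31 = 289 left.
February 2049 has 28 days (2049 is not a leap year): 289 − 28 = 261 left.
March 2049 has 31 days: 261 − 31 = 230 left.
April 2049 has 30 days: 230 − 30 = 200 left.
May 2049 has 31 days: 200 − 31 = 169 left.
June 2049 has 30 days: 169 − 30 = 139 left.
July 2049 has 31 days: 139 − 31 = 108 left.
August 2049 has 31 days: 108 − 31 = 77 left.
September 2049 has 30 days: 77 − 30 = 47 left.
October 2049 has 31 days: 47 − 31 = 16 left.
16 days into November 2049 → November 16, 2049.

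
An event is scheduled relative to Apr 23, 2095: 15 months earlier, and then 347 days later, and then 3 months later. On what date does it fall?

Going back 15 months from April 23, 2095:
month 4 − 15 = -11, which is month 1 of year 2094 → January 2094.
Day 23 is valid in January, giving January 23, 2094.
Advancing 347 days from January 23, 2094:
January has 31 days, so 31 − 23 = 8 days remain after January 23, 2094; 347 − 8 = 339 left.
February 2094 has 28 days (2094 is not a leap year): 339 − 28 = 311 left.
March 2094 has 31 days: 311 − 31 = 280 left.
April 2094 has 30 days: 280 − 30 = 250 left.
May 2094 has 31 days: 250 − 31 = 219 left.
June 2094 has 30 days: 219 − 30 = 189 left.
July 2094 has 31 days: 189 − 31 = 158 left.
August 2094 has 31 days: 158 − 31 = 127 left.
September 2094 has 30 days: 127 − 30 = 97 left.
October 2094 has 31 days: 97 − 31 = 66 left.
November 2094 has 30 days: 66 − 30 = 36 left.
December 2094 has 31 days: 36 − 31 = 5 left.
5 days into January 2095 → January 5, 2095.
Adding 3 months from January 5, 2095:
month 1 + 3 = 4 → April 2095.
Day 5 is valid in April, giving April 5, 2095.

April 5, 2095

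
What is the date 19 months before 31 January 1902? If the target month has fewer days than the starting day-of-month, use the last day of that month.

Counting back 19 months from January 31, 1902.
month 1 − 19 = -18, which is month 6 of year 1900 → June 1900.
June 1900 has only 30 days and the start was day 31, so the date clamps to June 30, 1900.

June 30, 1900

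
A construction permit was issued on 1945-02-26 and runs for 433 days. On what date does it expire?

May 5, 1946

Counting forward 433 days from February 26, 1945.
February has 28 days, so 28 − 26 = 2 days remain after February 26, 1945; 433 − 2 = 431 left.
March 1945 has 31 days: 431 − 31 = 400 left.
April 1945 has 30 days: 400 − 30 = 370 left.
May 1945 has 31 days: 370 − 31 = 339 left.
June 1945 has 30 days: 339 − 30 = 309 left.
July 1945 has 31 days: 309 − 31 = 278 left.
August 1945 has 31 days: 278 − 31 = 247 left.
September 1945 has 30 days: 247 − 30 = 217 left.
October 1945 has 31 days: 217 − 31 = 186 left.
November 1945 has 30 days: 186 − 30 = 156 left.
December 1945 has 31 days: 156 − 31 = 125 left.
January 1946 has 31 days: 125 − 31 = 94 left.
February 1946 has 28 days (1946 is not a leap year): 94 − 28 = 66 left.
March 1946 has 31 days: 66 − 31 = 35 left.
April 1946 has 30 days: 35 − 30 = 5 left.
5 days into May 1946 → May 5, 1946.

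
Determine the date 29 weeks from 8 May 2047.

November 27, 2047

Counting forward 29 weeks = 203 days from May 8, 2047.
May has 31 days, so 31 − 8 = 23 days remain after May 8, 2047; 203 − 23 = 180 left.
June 2047 has 30 days: 180 − 30 = 150 left.
July 2047 has 31 days: 150 − 31 = 119 left.
August 2047 has 31 days: 119 − 31 = 88 left.
September 2047 has 30 days: 88 − 30 = 58 left.
October 2047 has 31 days: 58 − 31 = 27 left.
27 days into November 2047 → November 27, 2047.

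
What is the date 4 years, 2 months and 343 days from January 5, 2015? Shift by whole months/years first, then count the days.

Counting forward 4 years, 2 months and 343 days from January 5, 2015: first the month/year part, then the days.
+4 years → 2019; month 1 + 2 = 3 → March 2019.
Day 5 is valid in March, giving March 5, 2019.
Now add 343 days from March 5, 2019.
March has 31 days, so 31 − 5 = 26 days remain after March 5, 2019; 343 − 26 = 317 left.
April 2019 has 30 days: 317 − 30 = 287 left.
May 2019 has 31 days: 287 − 31 = 256 left.
June 2019 has 30 days: 256 − 30 = 226 left.
July 2019 has 31 days: 226 − 31 = 195 left.
August 2019 has 31 days: 195 − 31 = 164 left.
September 2019 has 30 days: 164 − 30 = 134 left.
October 2019 has 31 days: 134 − 31 = 103 left.
November 2019 has 30 days: 103 − 30 = 73 left.
December 2019 has 31 days: 73 − 31 = 42 left.
January 2020 has 31 days: 42 − 31 = 11 left.
11 days into February 2020 → February 11, 2020.

February 11, 2020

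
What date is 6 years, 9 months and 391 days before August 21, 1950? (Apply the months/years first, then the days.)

Subtracting 6 years, 9 months and 391 days from August 21, 1950: first the month/year part, then the days.
-6 years → 1944; month 8 − 9 = -1, which is month 11 of year 1943 → November 1943.
Day 21 is valid in November, giving November 21, 1943.
Now subtract 391 days from November 21, 1943.
Going back 21 days from November 21, 1943 reaches the end of the previous month; 391 − 21 = 370 left.
October 1943 has 31 days: 370 − 31 = 339 left.
September 1943 has 30 days: 339 − 30 = 309 left.
August 1943 has 31 days: 309 − 31 = 278 left.
July 1943 has 31 days: 278 − 31 = 247 left.
June 1943 has 30 days: 247 − 30 = 217 left.
May 1943 has 31 days: 217 − 31 = 186 left.
April 1943 has 30 days: 186 − 30 = 156 left.
March 1943 has 31 days: 156 − 31 = 125 left.
February 1943 has 28 days (1943 is not a leap year): 125 − 28 = 97 left.
January 1943 has 31 days: 97 − 31 = 66 left.
December 1942 has 31 days: 66 − 31 = 35 left.
November 1942 has 30 days: 35 − 30 = 5 left.
October 1942 has 31 days; 31 − 5 = 26 → October 26, 1942.

October 26, 1942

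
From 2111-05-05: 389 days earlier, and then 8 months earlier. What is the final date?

Going back 389 days from May 5, 2111:
Going back 5 days from May 5, 2111 reaches the end of the previous month; 389 − 5 = 384 left.
April 2111 has 30 days: 384 − 30 = 354 left.
March 2111 has 31 days: 354 − 31 = 323 left.
February 2111 has 28 days (2111 is not a leap year): 323 − 28 = 295 left.
January 2111 has 31 days: 295 − 31 = 264 left.
December 2110 has 31 days: 264 − 31 = 233 left.
November 2110 has 30 days: 233 − 30 = 203 left.
October 2110 has 31 days: 203 − 31 = 172 left.
September 2110 has 30 days: 172 − 30 = 142 left.
August 2110 has 31 days: 142 − 31 = 111 left.
July 2110 has 31 days: 111 − 31 = 80 left.
June 2110 has 30 days: 80 − 30 = 50 left.
May 2110 has 31 days: 50 − 31 = 19 left.
April 2110 has 30 days; 30 − 19 = 11 → April 11, 2110.
Subtracting 8 months from April 11, 2110:
month 4 − 8 = -4, which is month 8 of year 2109 → August 2109.
Day 11 is valid in August, giving August 11, 2109.

August 11, 2109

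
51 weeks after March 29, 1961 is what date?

Adding 51 weeks = 357 days from March 29, 1961.
March has 31 days, so 31 − 29 = 2 days remain after March 29, 1961; 357 − 2 = 355 left.
April 1961 has 30 days: 355 − 30 = 325 left.
May 1961 has 31 days: 325 − 31 = 294 left.
June 1961 has 30 days: 294 − 30 = 264 left.
July 1961 has 31 days: 264 − 31 = 233 left.
August 1961 has 31 days: 233 − 31 = 202 left.
September 1961 has 30 days: 202 − 30 = 172 left.
October 1961 has 31 days: 172 − 31 = 141 left.
November 1961 has 30 days: 141 − 30 = 111 left.
December 1961 has 31 days: 111 − 31 = 80 left.
January 1962 has 31 days: 80 − 31 = 49 left.
February 1962 has 28 days (1962 is not a leap year): 49 − 28 = 21 left.
21 days into March 1962 → March 21, 1962.

March 21, 1962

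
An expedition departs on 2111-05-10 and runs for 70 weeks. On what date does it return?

September 11, 2112

Advancing 70 weeks = 490 days from May 10, 2111.
May has 31 days, so 31 − 10 = 21 days remain after May 10, 2111; 490 − 21 = 469 left.
June 2111 has 30 days: 469 − 30 = 439 left.
July 2111 has 31 days: 439 − 31 = 408 left.
August 2111 has 31 days: 408 − 31 = 377 left.
September 2111 has 30 days: 377 − 30 = 347 left.
October 2111 has 31 days: 347 − 31 = 316 left.
November 2111 has 30 days: 316 − 30 = 286 left.
December 2111 has 31 days: 286 − 31 = 255 left.
January 2112 has 31 days: 255 − 31 = 224 left.
February 2112 has 29 days (2112 is a leap year): 224 − 29 = 195 left.
March 2112 has 31 days: 195 − 31 = 164 left.
April 2112 has 30 days: 164 − 30 = 134 left.
May 2112 has 31 days: 134 − 31 = 103 left.
June 2112 has 30 days: 103 − 30 = 73 left.
July 2112 has 31 days: 73 − 31 = 42 left.
August 2112 has 31 days: 42 − 31 = 11 left.
11 days into September 2112 → September 11, 2112.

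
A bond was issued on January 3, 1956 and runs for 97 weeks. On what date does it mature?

Advancing 97 weeks = 679 days from January 3, 1956.
January has 31 days, so 31 − 3 = 28 days remain after January 3, 1956; 679 − 28 = 651 left.
February 1956 has 29 days (1956 is a leap year): 651 − 29 = 622 left.
March 1956 has 31 days: 622 − 31 = 591 left.
April 1956 has 30 days: 591 − 30 = 561 left.
May 1956 has 31 days: 561 − 31 = 530 left.
June 1956 has 30 days: 530 − 30 = 500 left.
July 1956 has 31 days: 500 − 31 = 469 left.
August 1956 has 31 days: 469 − 31 = 438 left.
September 1956 has 30 days: 438 − 30 = 408 left.
October 1956 has 31 days: 408 − 31 = 377 left.
November 1956 has 30 days: 377 − 30 = 347 left.
December 1956 has 31 days: 347 − 31 = 316 left.
January 1957 has 31 days: 316 − 31 = 285 left.
February 1957 has 28 days (1957 is not a leap year): 285 − 28 = 257 left.
March 1957 has 31 days: 257 − 31 = 226 left.
April 1957 has 30 days: 226 − 30 = 196 left.
May 1957 has 31 days: 196 − 31 = 165 left.
June 1957 has 30 days: 165 − 30 = 135 left.
July 1957 has 31 days: 135 − 31 = 104 left.
August 1957 has 31 days: 104 − 31 = 73 left.
September 1957 has 30 days: 73 − 30 = 43 left.
October 1957 has 31 days: 43 − 31 = 12 left.
12 days into November 1957 → November 12, 1957.

November 12, 1957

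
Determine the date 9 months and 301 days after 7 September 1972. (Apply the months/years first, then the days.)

Adding 9 months and 301 days from September 7, 1972: first the month/year part, then the days.
month 9 + 9 = 18, which is month 6 of year 1973 → June 1973.
Day 7 is valid in June, giving June 7, 1973.
Now add 301 days from June 7, 1973.
June has 30 days, so 30 − 7 = 23 days remain after June 7, 1973; 301 − 23 = 278 left.
July 1973 has 31 days: 278 − 31 = 247 left.
August 1973 has 31 days: 247 − 31 = 216 left.
September 1973 has 30 days: 216 − 30 = 186 left.
October 1973 has 31 days: 186 − 31 = 155 left.
November 1973 has 30 days: 155 − 30 = 125 left.
December 1973 has 31 days: 125 − 31 = 94 left.
January 1974 has 31 days: 94 − 31 = 63 left.
February 1974 has 28 days (1974 is not a leap year): 63 − 28 = 35 left.
March 1974 has 31 days: 35 − 31 = 4 left.
4 days into April 1974 → April 4, 1974.

April 4, 1974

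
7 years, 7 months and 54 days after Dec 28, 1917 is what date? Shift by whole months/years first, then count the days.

Advancing 7 years, 7 months and 54 days from December 28, 1917: first the month/year part, then the days.
+7 years → 1924; month 12 + 7 = 19, which is month 7 of year 1925 → July 1925.
Day 28 is valid in July, giving July 28, 1925.
Now add 54 days from July 28, 1925.
July has 31 days, so 31 − 28 = 3 days remain after July 28, 1925; 54 − 3 = 51 left.
August 1925 has 31 days: 51 − 31 = 20 left.
20 days into September 1925 → September 20, 1925.

September 20, 1925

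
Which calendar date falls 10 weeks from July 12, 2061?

Counting forward 10 weeks = 70 days from July 12, 2061.
July has 31 days, so 31 − 12 = 19 days remain after July 12, 2061; 70 − 19 = 51 left.
August 2061 has 31 days: 51 − 31 = 20 left.
20 days into September 2061 → September 20, 2061.

September 20, 2061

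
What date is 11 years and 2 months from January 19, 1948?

March 19, 1959

Counting forward 11 years and 2 months from January 19, 1948.
+11 years → 1959; month 1 + 2 = 3 → March 1959.
Day 19 is valid in March, giving March 19, 1959.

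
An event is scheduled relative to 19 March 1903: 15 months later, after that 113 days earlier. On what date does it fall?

Counting forward 15 months from March 19, 1903:
month 3 + 15 = 18, which is month 6 of year 1904 → June 1904.
Day 19 is valid in June, giving June 19, 1904.
Subtracting 113 days from June 19, 1904:
Going back 19 days from June 19, 1904 reaches the end of the previous month; 113 − 19 = 94 left.
May 1904 has 31 days: 94 − 31 = 63 left.
April 1904 has 30 days: 63 − 30 = 33 left.
March 1904 has 31 days: 33 − 31 = 2 left.
February 1904 has 29 days; 29 − 2 = 27 → February 27, 1904.

February 27, 1904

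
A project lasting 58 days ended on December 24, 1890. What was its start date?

October 27, 1890

Going back 58 days from December 24, 1890.
Going back 24 days from December 24, 1890 reaches the end of the previous month; 58 − 24 = 34 left.
November 1890 has 30 days: 34 − 30 = 4 left.
October 1890 has 31 days; 31 − 4 = 27 → October 27, 1890.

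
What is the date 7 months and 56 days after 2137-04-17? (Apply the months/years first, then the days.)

Advancing 7 months and 56 days from April 17, 2137: first the month/year part, then the days.
month 4 + 7 = 11 → November 2137.
Day 17 is valid in November, giving November 17, 2137.
Now add 56 days from November 17, 2137.
November has 30 days, so 30 − 17 = 13 days remain after November 17, 2137; 56 − 13 = 43 left.
December 2137 has 31 days: 43 − 31 = 12 left.
12 days into January 2138 → January 12, 2138.

January 12, 2138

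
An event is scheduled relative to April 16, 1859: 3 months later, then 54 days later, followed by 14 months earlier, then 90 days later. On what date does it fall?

October 6, 1858

Counting forward 3 months from April 16, 1859:
month 4 + 3 = 7 → July 1859.
Day 16 is valid in July, giving July 16, 1859.
Advancing 54 days from July 16, 1859:
July has 31 days, so 31 − 16 = 15 days remain after July 16, 1859; 54 − 15 = 39 left.
August 1859 has 31 days: 39 − 31 = 8 left.
8 days into September 1859 → September 8, 1859.
Going back 14 months from September 8, 1859:
month 9 − 14 = -5, which is month 7 of year 1858 → July 1858.
Day 8 is valid in July, giving July 8, 1858.
Counting forward 90 days from July 8, 1858:
July has 31 days, so 31 − 8 = 23 days remain after July 8, 1858; 90 − 23 = 67 left.
August 1858 has 31 days: 67 − 31 = 36 left.
September 1858 has 30 days: 36 − 30 = 6 left.
6 days into October 1858 → October 6, 1858.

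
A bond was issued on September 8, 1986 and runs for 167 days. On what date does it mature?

February 22, 1987

Counting forward 167 days from September 8, 1986.
September has 30 days, so 30 − 8 = 22 days remain after September 8, 1986; 167 − 22 = 145 left.
October 1986 has 31 days: 145 − 31 = 114 left.
November 1986 has 30 days: 114 − 30 = 84 left.
December 1986 has 31 days: 84 − 31 = 53 left.
January 1987 has 31 days: 53 − 31 = 22 left.
22 days into February 1987 → February 22, 1987.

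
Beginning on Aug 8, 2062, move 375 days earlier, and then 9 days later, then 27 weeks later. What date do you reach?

Subtracting 375 days from August 8, 2062:
Going back 8 days from August 8, 2062 reaches the end of the previous month; 375 − 8 = 367 left.
July 2062 has 31 days: 367 − 31 = 336 left.
June 2062 has 30 days: 336 − 30 = 306 left.
May 2062 has 31 days: 306 − 31 = 275 left.
April 2062 has 30 days: 275 − 30 = 245 left.
March 2062 has 31 days: 245 − 31 = 214 left.
February 2062 has 28 days (2062 is not a leap year): 214 − 28 = 186 left.
January 2062 has 31 days: 186 − 31 = 155 left.
December 2061 has 31 days: 155 − 31 = 124 left.
November 2061 has 30 days: 124 − 30 = 94 left.
October 2061 has 31 days: 94 − 31 = 63 left.
September 2061 has 30 days: 63 − 30 = 33 left.
August 2061 has 31 days: 33 − 31 = 2 left.
July 2061 has 31 days; 31 − 2 = 29 → July 29, 2061.
Advancing 9 days from July 29, 2061:
July has 31 days, so 31 − 29 = 2 days remain after July 29, 2061; 9 − 2 = 7 left.
7 days into August 2061 → August 7, 2061.
Adding 27 weeks (= 189 days) from August 7, 2061:
August has 31 days, so 31 − 7 = 24 days remain after August 7, 2061; 189 − 24 = 165 left.
September 2061 has 30 days: 165 − 30 = 135 left.
October 2061 has 31 days: 135 − 31 = 104 left.
November 2061 has 30 days: 104 − 30 = 74 left.
December 2061 has 31 days: 74 − 31 = 43 left.
January 2062 has 31 days: 43 − 31 = 12 left.
12 days into February 2062 → February 12, 2062.

February 12, 2062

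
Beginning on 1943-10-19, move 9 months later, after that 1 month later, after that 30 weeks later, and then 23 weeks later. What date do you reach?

August 25, 1945

Counting forward 9 months from October 19, 1943:
month 10 + 9 = 19, which is month 7 of year 1944 → July 1944.
Day 19 is valid in July, giving July 19, 1944.
Advancing 1 month from July 19, 1944:
month 7 + 1 = 8 → August 1944.
Day 19 is valid in August, giving August 19, 1944.
Adding 30 weeks (= 210 days) from August 19, 1944:
August has 31 days, so 31 − 19 = 12 days remain after August 19, 1944; 210 − 12 = 198 left.
September 1944 has 30 days: 198 − 30 = 168 left.
October 1944 has 31 days: 168 − 31 = 137 left.
November 1944 has 30 days: 137 − 30 = 107 left.
December 1944 has 31 days: 107 − 31 = 76 left.
January 1945 has 31 days: 76 − 31 = 45 left.
February 1945 has 28 days (1945 is not a leap year): 45 − 28 = 17 left.
17 days into March 1945 → March 17, 1945.
Counting forward 23 weeks (= 161 days) from March 17, 1945:
March has 31 days, so 31 − 17 = 14 days remain after March 17, 1945; 161 − 14 = 147 left.
April 1945 has 30 days: 147 − 30 = 117 left.
May 1945 has 31 days: 117 − 31 = 86 left.
June 1945 has 30 days: 86 − 30 = 56 left.
July 1945 has 31 days: 56 − 31 = 25 left.
25 days into August 1945 → August 25, 1945.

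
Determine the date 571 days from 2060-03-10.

October 2, 2061

Counting forward 571 days from March 10, 2060.
March has 31 days, so 31 − 10 = 21 days remain after March 10, 2060; 571 − 21 = 550 left.
April 2060 has 30 days: 550 − 30 = 520 left.
May 2060 has 31 days: 520 − 31 = 489 left.
June 2060 has 30 days: 489 − 30 = 459 left.
July 2060 has 31 days: 459 − 31 = 428 left.
August 2060 has 31 days: 428 − 31 = 397 left.
September 2060 has 30 days: 397 − 30 = 367 left.
October 2060 has 31 days: 367 − 31 = 336 left.
November 2060 has 30 days: 336 − 30 = 306 left.
December 2060 has 31 days: 306 − 31 = 275 left.
January 2061 has 31 days: 275 − 31 = 244 left.
February 2061 has 28 days (2061 is not a leap year): 244 − 28 = 216 left.
March 2061 has 31 days: 216 − 31 = 185 left.
April 2061 has 30 days: 185 − 30 = 155 left.
May 2061 has 31 days: 155 − 31 = 124 left.
June 2061 has 30 days: 124 − 30 = 94 left.
July 2061 has 31 days: 94 − 31 = 63 left.
August 2061 has 31 days: 63 − 31 = 32 left.
September 2061 has 30 days: 32 − 30 = 2 left.
2 days into October 2061 → October 2, 2061.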